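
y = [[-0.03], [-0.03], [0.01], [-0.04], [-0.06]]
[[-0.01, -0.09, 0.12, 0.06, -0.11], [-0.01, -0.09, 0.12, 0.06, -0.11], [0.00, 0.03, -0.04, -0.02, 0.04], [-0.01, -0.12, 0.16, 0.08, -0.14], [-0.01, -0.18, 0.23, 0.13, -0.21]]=y @ [[0.24, 3.05, -3.91, -2.10, 3.56]]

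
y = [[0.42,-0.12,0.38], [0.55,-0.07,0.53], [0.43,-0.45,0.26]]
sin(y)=[[0.41, -0.1, 0.37], [0.53, -0.04, 0.52], [0.44, -0.45, 0.27]]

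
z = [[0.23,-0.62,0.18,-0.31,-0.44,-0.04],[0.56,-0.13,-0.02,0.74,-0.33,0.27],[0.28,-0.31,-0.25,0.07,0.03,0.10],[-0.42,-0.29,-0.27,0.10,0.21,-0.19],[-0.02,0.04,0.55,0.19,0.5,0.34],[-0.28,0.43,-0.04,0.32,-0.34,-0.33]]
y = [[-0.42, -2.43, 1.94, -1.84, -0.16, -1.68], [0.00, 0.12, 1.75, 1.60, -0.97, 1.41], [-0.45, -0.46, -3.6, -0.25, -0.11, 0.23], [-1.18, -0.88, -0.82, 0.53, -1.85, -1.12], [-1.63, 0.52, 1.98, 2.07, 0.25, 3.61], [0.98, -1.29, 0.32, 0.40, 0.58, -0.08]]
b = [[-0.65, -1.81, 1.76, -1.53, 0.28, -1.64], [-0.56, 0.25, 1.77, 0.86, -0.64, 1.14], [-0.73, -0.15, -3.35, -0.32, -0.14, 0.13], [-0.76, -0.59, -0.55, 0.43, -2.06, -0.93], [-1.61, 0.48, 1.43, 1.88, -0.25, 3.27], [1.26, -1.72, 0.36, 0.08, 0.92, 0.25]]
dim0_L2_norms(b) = [2.45, 2.63, 4.46, 2.63, 2.38, 3.95]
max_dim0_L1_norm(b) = 9.22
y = b + z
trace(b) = -3.32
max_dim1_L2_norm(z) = 1.03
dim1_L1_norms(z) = [1.82, 2.05, 1.04, 1.48, 1.64, 1.74]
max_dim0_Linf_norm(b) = 3.35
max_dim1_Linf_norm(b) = 3.35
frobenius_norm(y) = 8.57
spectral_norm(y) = 5.99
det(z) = 0.01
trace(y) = -3.20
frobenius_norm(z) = 1.95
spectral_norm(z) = 1.14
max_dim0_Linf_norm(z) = 0.74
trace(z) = 0.12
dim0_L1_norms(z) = [1.79, 1.82, 1.31, 1.73, 1.85, 1.27]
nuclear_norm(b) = 16.24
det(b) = 32.30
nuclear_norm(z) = 4.22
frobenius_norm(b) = 7.81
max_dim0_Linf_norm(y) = 3.61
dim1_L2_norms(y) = [4.01, 2.93, 3.67, 2.79, 4.92, 1.8]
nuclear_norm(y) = 17.85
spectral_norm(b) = 5.22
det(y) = 149.80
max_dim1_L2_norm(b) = 4.38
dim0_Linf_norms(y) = [1.63, 2.43, 3.6, 2.07, 1.85, 3.61]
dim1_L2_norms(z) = [0.87, 1.03, 0.5, 0.65, 0.84, 0.77]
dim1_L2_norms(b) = [3.45, 2.44, 3.45, 2.55, 4.38, 2.36]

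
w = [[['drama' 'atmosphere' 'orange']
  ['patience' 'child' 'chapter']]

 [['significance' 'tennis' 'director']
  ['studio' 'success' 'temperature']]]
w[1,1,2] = 'temperature'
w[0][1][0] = 'patience'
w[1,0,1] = 'tennis'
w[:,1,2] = ['chapter', 'temperature']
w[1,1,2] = 'temperature'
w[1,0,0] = 'significance'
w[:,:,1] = [['atmosphere', 'child'], ['tennis', 'success']]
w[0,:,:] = [['drama', 'atmosphere', 'orange'], ['patience', 'child', 'chapter']]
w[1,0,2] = 'director'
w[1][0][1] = 'tennis'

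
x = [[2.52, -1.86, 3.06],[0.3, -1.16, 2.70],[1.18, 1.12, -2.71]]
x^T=[[2.52, 0.3, 1.18], [-1.86, -1.16, 1.12], [3.06, 2.70, -2.71]]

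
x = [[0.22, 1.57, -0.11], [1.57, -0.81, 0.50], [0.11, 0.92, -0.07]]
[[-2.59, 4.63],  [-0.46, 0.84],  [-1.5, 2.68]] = x @ [[-1.54, 2.76], [-1.31, 2.34], [1.79, -3.20]]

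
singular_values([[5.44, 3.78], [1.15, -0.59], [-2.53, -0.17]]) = [7.02, 1.65]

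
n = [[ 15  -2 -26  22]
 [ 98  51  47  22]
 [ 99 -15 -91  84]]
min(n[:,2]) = -91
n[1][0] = 98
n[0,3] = 22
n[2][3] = 84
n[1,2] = 47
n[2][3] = 84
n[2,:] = [99, -15, -91, 84]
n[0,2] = -26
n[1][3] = 22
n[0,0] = 15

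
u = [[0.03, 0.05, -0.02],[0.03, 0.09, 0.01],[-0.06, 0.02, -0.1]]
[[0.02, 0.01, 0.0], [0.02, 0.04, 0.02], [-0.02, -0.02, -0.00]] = u@[[0.75, -0.04, -0.21], [-0.04, 0.42, 0.26], [-0.21, 0.26, 0.21]]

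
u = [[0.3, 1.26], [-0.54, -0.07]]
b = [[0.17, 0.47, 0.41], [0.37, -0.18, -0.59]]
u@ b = [[0.52, -0.09, -0.62], [-0.12, -0.24, -0.18]]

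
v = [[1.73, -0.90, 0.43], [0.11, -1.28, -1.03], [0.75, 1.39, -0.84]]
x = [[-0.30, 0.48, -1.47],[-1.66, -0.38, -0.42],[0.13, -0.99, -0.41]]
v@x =[[1.03, 0.75, -2.34], [1.96, 1.56, 0.8], [-2.64, 0.66, -1.34]]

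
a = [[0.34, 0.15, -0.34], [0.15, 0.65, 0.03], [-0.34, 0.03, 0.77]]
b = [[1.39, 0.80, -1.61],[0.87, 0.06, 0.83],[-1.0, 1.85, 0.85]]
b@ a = [[1.14, 0.68, -1.69],[0.02, 0.19, 0.35],[-0.35, 1.08, 1.05]]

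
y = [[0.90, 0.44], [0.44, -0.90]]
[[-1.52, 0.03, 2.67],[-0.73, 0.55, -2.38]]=y@[[-1.68, 0.27, 1.35], [-0.01, -0.48, 3.3]]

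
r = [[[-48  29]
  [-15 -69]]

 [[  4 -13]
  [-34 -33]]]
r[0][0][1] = 29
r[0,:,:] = [[-48, 29], [-15, -69]]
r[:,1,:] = [[-15, -69], [-34, -33]]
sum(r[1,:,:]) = -76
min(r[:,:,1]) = -69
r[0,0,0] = -48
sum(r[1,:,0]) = -30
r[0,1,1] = -69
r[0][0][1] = 29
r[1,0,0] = 4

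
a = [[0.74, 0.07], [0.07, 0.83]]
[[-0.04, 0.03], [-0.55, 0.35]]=a@ [[0.01, -0.00], [-0.66, 0.42]]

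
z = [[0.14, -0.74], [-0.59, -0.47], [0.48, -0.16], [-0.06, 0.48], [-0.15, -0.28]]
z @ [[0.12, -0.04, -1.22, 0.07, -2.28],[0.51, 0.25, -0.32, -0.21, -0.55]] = [[-0.36, -0.19, 0.07, 0.17, 0.09],[-0.31, -0.09, 0.87, 0.06, 1.6],[-0.02, -0.06, -0.53, 0.07, -1.01],[0.24, 0.12, -0.08, -0.1, -0.13],[-0.16, -0.06, 0.27, 0.05, 0.5]]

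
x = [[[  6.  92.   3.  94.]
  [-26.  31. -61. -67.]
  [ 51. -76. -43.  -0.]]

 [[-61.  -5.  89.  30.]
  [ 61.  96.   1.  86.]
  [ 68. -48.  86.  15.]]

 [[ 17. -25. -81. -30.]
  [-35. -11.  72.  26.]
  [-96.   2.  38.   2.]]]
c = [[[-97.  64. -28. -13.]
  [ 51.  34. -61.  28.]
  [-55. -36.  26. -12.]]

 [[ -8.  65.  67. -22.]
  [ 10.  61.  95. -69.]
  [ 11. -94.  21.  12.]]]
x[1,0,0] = -61.0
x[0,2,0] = 51.0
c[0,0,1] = 64.0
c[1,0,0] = -8.0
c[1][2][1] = -94.0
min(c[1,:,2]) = 21.0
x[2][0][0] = 17.0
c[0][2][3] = -12.0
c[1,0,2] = 67.0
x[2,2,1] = 2.0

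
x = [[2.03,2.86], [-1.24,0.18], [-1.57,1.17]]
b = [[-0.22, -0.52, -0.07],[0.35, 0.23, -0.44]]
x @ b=[[0.55, -0.4, -1.4], [0.34, 0.69, 0.01], [0.75, 1.09, -0.4]]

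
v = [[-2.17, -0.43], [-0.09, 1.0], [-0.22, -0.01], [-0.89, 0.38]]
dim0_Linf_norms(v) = [2.17, 1.0]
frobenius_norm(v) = 2.62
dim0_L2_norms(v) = [2.36, 1.15]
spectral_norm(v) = 2.37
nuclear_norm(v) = 3.50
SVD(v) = [[-0.93, 0.15], [0.01, -0.89], [-0.09, -0.01], [-0.35, -0.43]] @ diag([2.3701200003461698, 1.1266903673854107]) @ [[0.99, 0.12],[0.12, -0.99]]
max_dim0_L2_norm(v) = 2.36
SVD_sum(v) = [[-2.19, -0.26], [0.03, 0.00], [-0.22, -0.03], [-0.83, -0.10]] + [[0.02, -0.17], [-0.12, 1.00], [-0.00, 0.02], [-0.06, 0.48]]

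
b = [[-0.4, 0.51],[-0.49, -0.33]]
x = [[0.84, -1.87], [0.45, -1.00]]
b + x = [[0.44, -1.36],[-0.04, -1.33]]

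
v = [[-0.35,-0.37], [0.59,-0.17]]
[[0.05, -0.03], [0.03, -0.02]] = v@[[0.01, -0.0],[-0.14, 0.09]]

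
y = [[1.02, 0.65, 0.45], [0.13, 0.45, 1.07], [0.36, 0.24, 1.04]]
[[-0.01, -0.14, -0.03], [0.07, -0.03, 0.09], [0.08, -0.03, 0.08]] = y@[[-0.01, -0.10, -0.06], [-0.07, -0.08, -0.02], [0.1, 0.02, 0.10]]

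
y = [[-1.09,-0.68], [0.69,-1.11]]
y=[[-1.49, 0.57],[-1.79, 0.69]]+[[0.4,-1.25], [2.48,-1.8]]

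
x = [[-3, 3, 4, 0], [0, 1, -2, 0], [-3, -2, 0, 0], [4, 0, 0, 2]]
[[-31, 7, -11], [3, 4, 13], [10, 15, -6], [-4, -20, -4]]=x @[[0, -5, 0], [-5, 0, 3], [-4, -2, -5], [-2, 0, -2]]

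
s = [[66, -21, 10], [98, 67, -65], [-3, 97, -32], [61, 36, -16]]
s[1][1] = 67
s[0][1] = -21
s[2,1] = 97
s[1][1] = 67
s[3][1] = 36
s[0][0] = 66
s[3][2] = -16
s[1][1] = 67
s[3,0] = 61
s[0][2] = 10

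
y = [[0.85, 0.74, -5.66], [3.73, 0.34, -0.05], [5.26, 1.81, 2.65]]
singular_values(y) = [7.18, 5.74, 0.84]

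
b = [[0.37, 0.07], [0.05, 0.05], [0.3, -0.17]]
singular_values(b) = [0.48, 0.18]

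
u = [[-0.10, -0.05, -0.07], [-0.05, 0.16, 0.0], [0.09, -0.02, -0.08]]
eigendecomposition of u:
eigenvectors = [[-0.13+0.64j,-0.13-0.64j,-0.15+0.00j], [(-0.06+0.11j),(-0.06-0.11j),0.98+0.00j], [(0.74+0j),0.74-0.00j,(-0.13+0j)]]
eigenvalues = [(-0.09+0.08j), (-0.09-0.08j), (0.17+0j)]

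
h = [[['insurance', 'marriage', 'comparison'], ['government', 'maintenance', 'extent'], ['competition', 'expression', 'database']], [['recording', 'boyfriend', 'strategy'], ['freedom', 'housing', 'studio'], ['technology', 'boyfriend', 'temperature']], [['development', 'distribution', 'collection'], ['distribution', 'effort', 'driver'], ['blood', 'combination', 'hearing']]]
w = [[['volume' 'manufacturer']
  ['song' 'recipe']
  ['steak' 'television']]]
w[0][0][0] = 'volume'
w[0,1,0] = 'song'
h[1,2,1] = 'boyfriend'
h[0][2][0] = 'competition'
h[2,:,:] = [['development', 'distribution', 'collection'], ['distribution', 'effort', 'driver'], ['blood', 'combination', 'hearing']]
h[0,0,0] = 'insurance'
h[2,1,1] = 'effort'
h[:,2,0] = ['competition', 'technology', 'blood']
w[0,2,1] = 'television'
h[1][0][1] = 'boyfriend'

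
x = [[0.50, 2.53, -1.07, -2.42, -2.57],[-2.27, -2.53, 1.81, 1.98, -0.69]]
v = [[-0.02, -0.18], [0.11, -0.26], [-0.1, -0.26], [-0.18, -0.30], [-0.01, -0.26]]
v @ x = [[0.40, 0.40, -0.30, -0.31, 0.18], [0.65, 0.94, -0.59, -0.78, -0.10], [0.54, 0.40, -0.36, -0.27, 0.44], [0.59, 0.3, -0.35, -0.16, 0.67], [0.59, 0.63, -0.46, -0.49, 0.21]]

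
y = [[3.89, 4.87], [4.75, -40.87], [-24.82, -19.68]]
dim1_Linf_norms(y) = [4.87, 40.87, 24.82]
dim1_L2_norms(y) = [6.23, 41.15, 31.68]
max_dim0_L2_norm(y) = 45.62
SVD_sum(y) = [[1.14, 5.45], [-8.01, -38.19], [-5.00, -23.84]] + [[2.75,-0.58], [12.76,-2.68], [-19.82,4.16]]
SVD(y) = [[0.12,0.12], [-0.84,0.54], [-0.53,-0.84]] @ diag([46.33672438245901, 24.248941698639744]) @ [[0.21,0.98], [0.98,-0.21]]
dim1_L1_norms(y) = [8.76, 45.62, 44.5]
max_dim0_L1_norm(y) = 65.42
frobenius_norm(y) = 52.30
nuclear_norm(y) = 70.59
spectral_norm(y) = 46.34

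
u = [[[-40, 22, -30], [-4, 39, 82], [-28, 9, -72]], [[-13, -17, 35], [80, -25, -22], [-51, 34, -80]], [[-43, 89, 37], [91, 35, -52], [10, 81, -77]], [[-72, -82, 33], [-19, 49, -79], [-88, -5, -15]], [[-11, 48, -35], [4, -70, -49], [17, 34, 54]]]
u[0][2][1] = 9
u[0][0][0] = -40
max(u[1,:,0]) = 80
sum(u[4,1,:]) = -115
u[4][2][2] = 54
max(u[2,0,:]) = 89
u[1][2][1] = 34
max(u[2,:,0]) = 91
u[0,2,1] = 9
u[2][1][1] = 35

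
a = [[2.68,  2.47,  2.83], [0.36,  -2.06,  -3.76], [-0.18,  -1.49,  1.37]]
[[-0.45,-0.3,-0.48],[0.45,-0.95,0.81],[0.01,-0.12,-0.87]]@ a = [[-1.23, 0.22, -0.80],[0.72, 1.86, 5.96],[0.14, 1.57, -0.71]]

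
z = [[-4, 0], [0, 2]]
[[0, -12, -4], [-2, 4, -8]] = z@[[0, 3, 1], [-1, 2, -4]]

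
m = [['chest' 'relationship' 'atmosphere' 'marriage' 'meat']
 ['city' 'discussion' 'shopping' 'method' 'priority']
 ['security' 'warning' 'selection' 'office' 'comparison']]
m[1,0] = 'city'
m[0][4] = 'meat'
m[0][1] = 'relationship'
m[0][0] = 'chest'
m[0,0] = 'chest'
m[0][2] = 'atmosphere'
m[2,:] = ['security', 'warning', 'selection', 'office', 'comparison']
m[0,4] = 'meat'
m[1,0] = 'city'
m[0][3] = 'marriage'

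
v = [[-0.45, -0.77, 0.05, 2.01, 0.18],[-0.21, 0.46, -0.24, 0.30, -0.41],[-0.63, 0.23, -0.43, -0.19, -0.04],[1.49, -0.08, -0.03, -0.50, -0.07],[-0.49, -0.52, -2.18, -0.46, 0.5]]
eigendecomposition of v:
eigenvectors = [[-0.73+0.00j, 0.07+0.00j, 0.13+0.00j, -0.68+0.00j, (-0.68-0j)], [-0.17+0.00j, (0.45+0j), 0.59+0.00j, (-0.21+0.05j), -0.21-0.05j], [(-0.17+0j), (0.21+0j), -0.03+0.00j, 0.32+0.00j, (0.32-0j)], [(0.61+0j), 0.09+0.00j, 0.19+0.00j, -0.62+0.01j, -0.62-0.01j], [(-0.2+0j), 0.86+0.00j, (0.77+0j), (0.04-0.05j), (0.04+0.05j)]]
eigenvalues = [(-2.24+0j), (-0.41+0j), (-0.02+0j), (1.12+0.03j), (1.12-0.03j)]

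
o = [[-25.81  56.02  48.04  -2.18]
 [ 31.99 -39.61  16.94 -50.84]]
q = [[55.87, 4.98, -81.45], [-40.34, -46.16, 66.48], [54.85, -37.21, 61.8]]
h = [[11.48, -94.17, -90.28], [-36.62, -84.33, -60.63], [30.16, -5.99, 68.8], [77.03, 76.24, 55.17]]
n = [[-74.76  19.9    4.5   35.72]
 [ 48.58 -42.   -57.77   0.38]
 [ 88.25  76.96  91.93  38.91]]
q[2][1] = -37.21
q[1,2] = 66.48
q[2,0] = 54.85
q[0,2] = -81.45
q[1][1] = -46.16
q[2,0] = 54.85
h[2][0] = 30.16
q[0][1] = 4.98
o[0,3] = -2.18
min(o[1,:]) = -50.84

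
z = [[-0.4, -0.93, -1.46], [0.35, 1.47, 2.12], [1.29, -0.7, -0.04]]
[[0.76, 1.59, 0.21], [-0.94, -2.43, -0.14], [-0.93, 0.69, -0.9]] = z@[[-0.47,0.09,-0.88], [0.51,-0.78,-0.35], [-0.72,-0.62,0.32]]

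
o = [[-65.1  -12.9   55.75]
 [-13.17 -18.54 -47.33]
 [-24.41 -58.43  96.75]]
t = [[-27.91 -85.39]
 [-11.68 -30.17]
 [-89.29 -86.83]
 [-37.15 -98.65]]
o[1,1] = -18.54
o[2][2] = 96.75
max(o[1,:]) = -13.17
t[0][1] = -85.39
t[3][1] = -98.65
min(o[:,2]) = -47.33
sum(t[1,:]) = -41.85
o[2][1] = -58.43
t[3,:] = [-37.15, -98.65]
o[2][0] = -24.41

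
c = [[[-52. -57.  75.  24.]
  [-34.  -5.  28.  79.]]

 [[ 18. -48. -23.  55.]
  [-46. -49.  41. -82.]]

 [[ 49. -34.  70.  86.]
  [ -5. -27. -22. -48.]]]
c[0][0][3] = 24.0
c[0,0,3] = 24.0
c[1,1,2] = 41.0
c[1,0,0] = 18.0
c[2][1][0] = -5.0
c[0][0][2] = 75.0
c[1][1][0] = -46.0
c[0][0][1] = -57.0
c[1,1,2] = 41.0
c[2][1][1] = -27.0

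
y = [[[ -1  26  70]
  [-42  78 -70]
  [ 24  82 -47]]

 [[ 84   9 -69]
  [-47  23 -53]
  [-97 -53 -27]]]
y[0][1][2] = -70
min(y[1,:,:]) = -97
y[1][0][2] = -69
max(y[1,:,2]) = -27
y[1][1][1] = 23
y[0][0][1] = 26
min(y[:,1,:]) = -70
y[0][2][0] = 24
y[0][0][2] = 70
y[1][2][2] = -27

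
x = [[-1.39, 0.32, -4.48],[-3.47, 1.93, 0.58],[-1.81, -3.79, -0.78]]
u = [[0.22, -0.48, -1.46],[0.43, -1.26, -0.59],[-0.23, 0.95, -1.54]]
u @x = [[4.00,  4.68,  -0.13], [4.84,  -0.06,  -2.20], [-0.19,  7.6,  2.78]]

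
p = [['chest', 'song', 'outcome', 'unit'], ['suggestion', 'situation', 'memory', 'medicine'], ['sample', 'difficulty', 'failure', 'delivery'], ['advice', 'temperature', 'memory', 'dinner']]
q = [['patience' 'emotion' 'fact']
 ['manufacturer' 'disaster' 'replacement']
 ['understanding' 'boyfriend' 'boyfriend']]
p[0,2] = 'outcome'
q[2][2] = 'boyfriend'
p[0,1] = 'song'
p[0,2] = 'outcome'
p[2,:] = ['sample', 'difficulty', 'failure', 'delivery']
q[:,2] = ['fact', 'replacement', 'boyfriend']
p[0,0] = 'chest'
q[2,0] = 'understanding'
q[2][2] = 'boyfriend'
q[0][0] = 'patience'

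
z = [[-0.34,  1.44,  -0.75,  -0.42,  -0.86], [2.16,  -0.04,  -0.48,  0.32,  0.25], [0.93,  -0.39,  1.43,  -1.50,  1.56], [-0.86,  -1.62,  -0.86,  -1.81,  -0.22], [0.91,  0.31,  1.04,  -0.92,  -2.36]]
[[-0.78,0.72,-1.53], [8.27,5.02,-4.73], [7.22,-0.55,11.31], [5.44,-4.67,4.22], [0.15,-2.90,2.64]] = z @ [[3.6, 1.78, -1.07],[-0.90, 1.24, 0.14],[-2.23, -1.26, 3.29],[-3.02, 1.09, -3.68],[1.40, 1.10, 1.37]]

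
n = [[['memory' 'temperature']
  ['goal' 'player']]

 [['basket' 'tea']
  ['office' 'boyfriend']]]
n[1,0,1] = 'tea'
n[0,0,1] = 'temperature'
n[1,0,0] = 'basket'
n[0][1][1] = 'player'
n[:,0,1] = ['temperature', 'tea']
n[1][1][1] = 'boyfriend'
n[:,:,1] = [['temperature', 'player'], ['tea', 'boyfriend']]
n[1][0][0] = 'basket'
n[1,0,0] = 'basket'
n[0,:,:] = [['memory', 'temperature'], ['goal', 'player']]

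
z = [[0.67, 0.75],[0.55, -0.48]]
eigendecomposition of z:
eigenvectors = [[0.93, -0.46],[0.36, 0.89]]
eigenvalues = [0.96, -0.77]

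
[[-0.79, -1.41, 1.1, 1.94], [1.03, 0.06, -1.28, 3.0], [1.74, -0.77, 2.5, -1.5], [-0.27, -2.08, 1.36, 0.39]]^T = [[-0.79, 1.03, 1.74, -0.27], [-1.41, 0.06, -0.77, -2.08], [1.10, -1.28, 2.50, 1.36], [1.94, 3.0, -1.5, 0.39]]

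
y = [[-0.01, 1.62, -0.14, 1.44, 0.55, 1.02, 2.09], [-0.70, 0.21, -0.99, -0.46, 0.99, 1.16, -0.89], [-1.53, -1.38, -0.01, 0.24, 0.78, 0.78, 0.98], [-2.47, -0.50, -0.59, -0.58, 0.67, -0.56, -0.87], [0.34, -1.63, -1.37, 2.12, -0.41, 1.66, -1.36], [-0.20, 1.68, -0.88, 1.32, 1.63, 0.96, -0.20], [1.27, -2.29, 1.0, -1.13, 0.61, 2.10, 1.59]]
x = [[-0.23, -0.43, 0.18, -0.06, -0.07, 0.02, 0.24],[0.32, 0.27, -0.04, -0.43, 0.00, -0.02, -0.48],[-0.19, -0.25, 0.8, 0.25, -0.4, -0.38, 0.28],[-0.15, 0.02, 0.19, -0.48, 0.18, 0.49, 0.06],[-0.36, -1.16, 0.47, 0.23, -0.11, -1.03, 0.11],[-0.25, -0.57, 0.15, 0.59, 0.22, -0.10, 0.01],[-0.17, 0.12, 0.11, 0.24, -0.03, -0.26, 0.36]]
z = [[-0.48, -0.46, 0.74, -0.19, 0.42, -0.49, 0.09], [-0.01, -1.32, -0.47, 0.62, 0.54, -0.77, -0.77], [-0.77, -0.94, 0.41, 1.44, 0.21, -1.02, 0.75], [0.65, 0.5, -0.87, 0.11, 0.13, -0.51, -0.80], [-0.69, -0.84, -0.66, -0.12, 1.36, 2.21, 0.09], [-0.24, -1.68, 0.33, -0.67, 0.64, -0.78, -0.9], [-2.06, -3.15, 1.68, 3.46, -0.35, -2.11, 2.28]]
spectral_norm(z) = 6.80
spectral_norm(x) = 2.11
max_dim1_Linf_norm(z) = 3.46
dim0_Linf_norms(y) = [2.47, 2.29, 1.37, 2.12, 1.63, 2.1, 2.09]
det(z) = -0.01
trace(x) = 0.51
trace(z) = 1.58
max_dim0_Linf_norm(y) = 2.47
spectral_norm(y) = 4.52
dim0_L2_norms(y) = [3.27, 3.94, 2.24, 3.19, 2.35, 3.38, 3.36]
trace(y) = 1.75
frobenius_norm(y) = 8.35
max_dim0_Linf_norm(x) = 1.16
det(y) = 0.46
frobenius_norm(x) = 2.58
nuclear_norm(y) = 18.77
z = y @ x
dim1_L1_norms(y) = [6.87, 5.4, 5.7, 6.24, 8.89, 6.87, 9.99]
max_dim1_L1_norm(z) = 15.09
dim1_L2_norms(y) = [3.23, 2.2, 2.55, 2.92, 3.73, 3.0, 4.06]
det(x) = -0.00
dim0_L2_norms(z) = [2.45, 4.07, 2.25, 3.87, 1.71, 3.48, 2.8]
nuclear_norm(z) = 14.85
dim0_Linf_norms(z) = [2.06, 3.15, 1.68, 3.46, 1.36, 2.21, 2.28]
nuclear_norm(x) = 5.19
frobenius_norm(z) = 8.09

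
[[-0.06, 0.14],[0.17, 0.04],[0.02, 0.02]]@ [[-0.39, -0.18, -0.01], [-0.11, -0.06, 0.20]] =[[0.01, 0.00, 0.03],[-0.07, -0.03, 0.01],[-0.01, -0.0, 0.00]]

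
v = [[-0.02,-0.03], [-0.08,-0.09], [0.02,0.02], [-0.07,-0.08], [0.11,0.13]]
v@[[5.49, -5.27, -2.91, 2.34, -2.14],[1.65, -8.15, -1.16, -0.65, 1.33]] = [[-0.16, 0.35, 0.09, -0.03, 0.0], [-0.59, 1.16, 0.34, -0.13, 0.05], [0.14, -0.27, -0.08, 0.03, -0.02], [-0.52, 1.02, 0.3, -0.11, 0.04], [0.82, -1.64, -0.47, 0.17, -0.06]]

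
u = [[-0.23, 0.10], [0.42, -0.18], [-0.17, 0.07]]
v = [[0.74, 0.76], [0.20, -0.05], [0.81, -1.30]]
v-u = [[0.97, 0.66], [-0.22, 0.13], [0.98, -1.37]]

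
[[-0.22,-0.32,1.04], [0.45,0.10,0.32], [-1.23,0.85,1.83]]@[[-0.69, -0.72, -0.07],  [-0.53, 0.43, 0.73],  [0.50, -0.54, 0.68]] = [[0.84, -0.54, 0.49], [-0.2, -0.45, 0.26], [1.31, 0.26, 1.95]]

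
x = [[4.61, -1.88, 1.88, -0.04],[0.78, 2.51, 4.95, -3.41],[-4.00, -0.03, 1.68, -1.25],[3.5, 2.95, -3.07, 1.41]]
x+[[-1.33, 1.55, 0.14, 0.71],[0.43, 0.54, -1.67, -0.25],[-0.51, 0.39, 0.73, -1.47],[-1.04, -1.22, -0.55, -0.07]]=[[3.28, -0.33, 2.02, 0.67], [1.21, 3.05, 3.28, -3.66], [-4.51, 0.36, 2.41, -2.72], [2.46, 1.73, -3.62, 1.34]]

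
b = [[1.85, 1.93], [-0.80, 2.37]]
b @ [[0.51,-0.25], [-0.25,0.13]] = [[0.46, -0.21], [-1.00, 0.51]]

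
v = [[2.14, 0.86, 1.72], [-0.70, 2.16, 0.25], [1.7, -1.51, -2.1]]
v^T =[[2.14, -0.7, 1.7], [0.86, 2.16, -1.51], [1.72, 0.25, -2.1]]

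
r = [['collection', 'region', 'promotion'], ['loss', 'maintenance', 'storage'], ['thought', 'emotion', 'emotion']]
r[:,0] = ['collection', 'loss', 'thought']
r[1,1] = 'maintenance'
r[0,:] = ['collection', 'region', 'promotion']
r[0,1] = 'region'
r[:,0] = ['collection', 'loss', 'thought']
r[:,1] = ['region', 'maintenance', 'emotion']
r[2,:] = ['thought', 'emotion', 'emotion']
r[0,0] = 'collection'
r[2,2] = 'emotion'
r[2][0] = 'thought'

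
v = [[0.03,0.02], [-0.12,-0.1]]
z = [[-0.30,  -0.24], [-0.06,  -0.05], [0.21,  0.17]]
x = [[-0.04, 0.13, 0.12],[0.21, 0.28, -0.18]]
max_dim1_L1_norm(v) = 0.22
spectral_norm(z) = 0.48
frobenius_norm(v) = 0.16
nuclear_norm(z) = 0.48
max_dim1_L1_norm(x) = 0.67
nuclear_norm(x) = 0.57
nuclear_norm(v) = 0.16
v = x @ z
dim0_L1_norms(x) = [0.25, 0.41, 0.3]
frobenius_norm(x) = 0.43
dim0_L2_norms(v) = [0.12, 0.1]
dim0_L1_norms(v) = [0.15, 0.12]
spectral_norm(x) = 0.39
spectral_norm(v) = 0.16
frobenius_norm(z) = 0.48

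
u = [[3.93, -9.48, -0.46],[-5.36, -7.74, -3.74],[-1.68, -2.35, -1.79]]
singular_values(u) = [12.9, 7.29, 0.55]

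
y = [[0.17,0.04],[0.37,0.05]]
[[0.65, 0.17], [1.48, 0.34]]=y@ [[4.24, 0.81], [-1.73, 0.84]]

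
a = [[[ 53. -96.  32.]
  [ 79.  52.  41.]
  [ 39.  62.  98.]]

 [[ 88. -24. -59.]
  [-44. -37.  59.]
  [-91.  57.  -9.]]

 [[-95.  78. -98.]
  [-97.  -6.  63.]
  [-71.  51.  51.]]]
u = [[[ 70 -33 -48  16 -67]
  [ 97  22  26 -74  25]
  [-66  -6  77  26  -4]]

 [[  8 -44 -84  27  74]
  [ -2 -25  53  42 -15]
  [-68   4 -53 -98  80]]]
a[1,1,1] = -37.0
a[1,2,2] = -9.0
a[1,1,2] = 59.0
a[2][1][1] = -6.0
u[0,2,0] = -66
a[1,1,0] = -44.0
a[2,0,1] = 78.0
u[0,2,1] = -6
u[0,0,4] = -67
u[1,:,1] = [-44, -25, 4]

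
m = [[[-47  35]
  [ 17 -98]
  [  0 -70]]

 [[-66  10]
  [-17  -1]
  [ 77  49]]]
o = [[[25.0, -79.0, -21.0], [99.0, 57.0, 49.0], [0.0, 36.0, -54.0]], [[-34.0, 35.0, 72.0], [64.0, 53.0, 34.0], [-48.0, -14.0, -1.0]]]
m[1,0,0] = -66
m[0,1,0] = 17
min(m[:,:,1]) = -98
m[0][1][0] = 17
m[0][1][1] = -98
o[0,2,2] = -54.0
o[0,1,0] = 99.0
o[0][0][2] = -21.0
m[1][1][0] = -17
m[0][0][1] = 35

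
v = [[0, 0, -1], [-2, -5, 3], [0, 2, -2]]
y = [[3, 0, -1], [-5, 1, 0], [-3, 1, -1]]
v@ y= [[3, -1, 1], [10, -2, -1], [-4, 0, 2]]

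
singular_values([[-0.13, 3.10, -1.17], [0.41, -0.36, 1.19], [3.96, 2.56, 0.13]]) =[5.08, 2.91, 0.81]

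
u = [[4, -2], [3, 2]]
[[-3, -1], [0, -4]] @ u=[[-15, 4], [-12, -8]]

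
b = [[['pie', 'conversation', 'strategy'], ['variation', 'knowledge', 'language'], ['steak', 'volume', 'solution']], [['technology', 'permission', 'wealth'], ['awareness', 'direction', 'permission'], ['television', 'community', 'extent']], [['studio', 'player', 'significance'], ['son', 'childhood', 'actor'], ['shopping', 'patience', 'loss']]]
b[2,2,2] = 'loss'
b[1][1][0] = 'awareness'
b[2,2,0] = 'shopping'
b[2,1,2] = 'actor'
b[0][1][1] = 'knowledge'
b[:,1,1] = ['knowledge', 'direction', 'childhood']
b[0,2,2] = 'solution'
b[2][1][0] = 'son'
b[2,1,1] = 'childhood'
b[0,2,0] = 'steak'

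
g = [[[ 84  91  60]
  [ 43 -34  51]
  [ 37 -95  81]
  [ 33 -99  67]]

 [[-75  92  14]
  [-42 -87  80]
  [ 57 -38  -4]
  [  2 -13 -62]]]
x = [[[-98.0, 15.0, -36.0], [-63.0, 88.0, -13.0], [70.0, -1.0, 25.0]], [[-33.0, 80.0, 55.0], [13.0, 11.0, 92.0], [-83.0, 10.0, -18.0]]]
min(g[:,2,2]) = -4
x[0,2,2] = 25.0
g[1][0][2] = 14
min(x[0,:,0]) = -98.0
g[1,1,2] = 80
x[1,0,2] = 55.0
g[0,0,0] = 84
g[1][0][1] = 92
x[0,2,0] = 70.0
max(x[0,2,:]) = 70.0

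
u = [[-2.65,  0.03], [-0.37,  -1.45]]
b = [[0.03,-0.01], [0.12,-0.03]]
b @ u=[[-0.08, 0.02], [-0.31, 0.05]]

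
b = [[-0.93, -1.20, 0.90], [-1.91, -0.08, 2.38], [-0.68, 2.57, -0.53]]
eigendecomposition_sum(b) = [[0.11,-0.16,-0.1], [-1.01,1.42,0.86], [-0.94,1.31,0.8]] + [[-0.43, 0.17, -0.23], [-0.11, 0.04, -0.06], [-0.32, 0.12, -0.17]] + [[-0.61, -1.2, 1.23],[-0.79, -1.54, 1.58],[0.58, 1.13, -1.15]]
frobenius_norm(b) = 4.45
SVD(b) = [[-0.49, -0.15, -0.86], [-0.80, 0.47, 0.37], [0.35, 0.87, -0.34]] @ diag([3.439105452636667, 2.7837262641553857, 0.45323478672345185]) @ [[0.51, 0.45, -0.74], [-0.48, 0.85, 0.19], [0.71, 0.26, 0.65]]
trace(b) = -1.54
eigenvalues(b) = [2.33, -0.56, -3.31]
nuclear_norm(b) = 6.68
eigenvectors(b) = [[-0.08, 0.78, -0.53], [0.73, 0.2, -0.68], [0.68, 0.59, 0.50]]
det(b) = 4.34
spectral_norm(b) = 3.44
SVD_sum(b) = [[-0.85, -0.75, 1.23], [-1.4, -1.24, 2.03], [0.61, 0.54, -0.88]] + [[0.2, -0.35, -0.08], [-0.63, 1.11, 0.24], [-1.18, 2.07, 0.45]] + [[-0.28, -0.10, -0.25], [0.12, 0.04, 0.11], [-0.11, -0.04, -0.10]]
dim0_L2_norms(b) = [2.23, 2.84, 2.6]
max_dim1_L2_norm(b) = 3.05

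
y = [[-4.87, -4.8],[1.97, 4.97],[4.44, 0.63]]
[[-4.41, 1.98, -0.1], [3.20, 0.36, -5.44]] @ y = [[24.93,30.95], [-39.03,-17.0]]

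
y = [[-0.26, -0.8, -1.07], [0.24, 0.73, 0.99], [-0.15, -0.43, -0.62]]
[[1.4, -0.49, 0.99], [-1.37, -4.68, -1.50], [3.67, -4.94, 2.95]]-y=[[1.66, 0.31, 2.06], [-1.61, -5.41, -2.49], [3.82, -4.51, 3.57]]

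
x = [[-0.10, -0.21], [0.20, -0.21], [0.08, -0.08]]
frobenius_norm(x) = 0.39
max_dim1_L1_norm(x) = 0.41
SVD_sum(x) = [[0.06,-0.12], [0.13,-0.25], [0.05,-0.1]] + [[-0.16,-0.09],  [0.07,0.04],  [0.03,0.02]]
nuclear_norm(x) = 0.54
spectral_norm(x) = 0.33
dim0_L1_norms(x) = [0.38, 0.5]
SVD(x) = [[-0.42, 0.91], [-0.84, -0.39], [-0.33, -0.17]] @ diag([0.33000022681850283, 0.20518248048928714]) @ [[-0.46, 0.89],[-0.89, -0.46]]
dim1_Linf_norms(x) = [0.21, 0.21, 0.08]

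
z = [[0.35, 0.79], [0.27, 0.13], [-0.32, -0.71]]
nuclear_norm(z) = 1.38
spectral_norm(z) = 1.19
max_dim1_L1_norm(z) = 1.14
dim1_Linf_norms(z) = [0.79, 0.27, 0.71]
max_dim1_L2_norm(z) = 0.86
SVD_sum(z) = [[0.38, 0.78], [0.1, 0.21], [-0.34, -0.7]] + [[-0.03, 0.01], [0.17, -0.08], [0.02, -0.01]]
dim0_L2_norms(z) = [0.55, 1.07]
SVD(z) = [[-0.73, 0.16], [-0.2, -0.98], [0.66, -0.12]] @ diag([1.1861106457592134, 0.1898460850706727]) @ [[-0.44, -0.90], [-0.90, 0.44]]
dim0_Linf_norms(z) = [0.35, 0.79]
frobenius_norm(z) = 1.20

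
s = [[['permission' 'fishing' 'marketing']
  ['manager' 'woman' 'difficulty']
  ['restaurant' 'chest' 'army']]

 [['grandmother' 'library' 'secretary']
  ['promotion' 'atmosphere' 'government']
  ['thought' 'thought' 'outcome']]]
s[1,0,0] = 'grandmother'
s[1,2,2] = 'outcome'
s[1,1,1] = 'atmosphere'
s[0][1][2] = 'difficulty'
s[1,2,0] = 'thought'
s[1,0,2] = 'secretary'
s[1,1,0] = 'promotion'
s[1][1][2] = 'government'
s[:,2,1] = ['chest', 'thought']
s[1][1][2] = 'government'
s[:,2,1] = ['chest', 'thought']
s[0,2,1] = 'chest'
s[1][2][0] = 'thought'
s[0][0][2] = 'marketing'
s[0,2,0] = 'restaurant'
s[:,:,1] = [['fishing', 'woman', 'chest'], ['library', 'atmosphere', 'thought']]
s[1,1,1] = 'atmosphere'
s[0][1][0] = 'manager'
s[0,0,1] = 'fishing'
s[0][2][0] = 'restaurant'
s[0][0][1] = 'fishing'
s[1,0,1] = 'library'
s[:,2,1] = ['chest', 'thought']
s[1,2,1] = 'thought'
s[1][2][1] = 'thought'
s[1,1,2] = 'government'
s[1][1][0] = 'promotion'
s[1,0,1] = 'library'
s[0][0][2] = 'marketing'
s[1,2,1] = 'thought'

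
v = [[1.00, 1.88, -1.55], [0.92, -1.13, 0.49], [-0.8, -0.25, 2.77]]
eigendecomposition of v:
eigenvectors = [[0.58, -0.79, -0.57], [-0.82, -0.42, -0.03], [0.06, -0.45, 0.82]]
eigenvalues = [-1.81, 1.12, 3.33]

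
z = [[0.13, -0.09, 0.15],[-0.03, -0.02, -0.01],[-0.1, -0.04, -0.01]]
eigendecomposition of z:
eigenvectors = [[(-0.75+0j), -0.75-0.00j, (0.22+0j)], [(0.14-0.09j), (0.14+0.09j), (-0.72+0j)], [0.43-0.47j, 0.43+0.47j, (-0.66+0j)]]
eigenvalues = [(0.06+0.08j), (0.06-0.08j), (-0.02+0j)]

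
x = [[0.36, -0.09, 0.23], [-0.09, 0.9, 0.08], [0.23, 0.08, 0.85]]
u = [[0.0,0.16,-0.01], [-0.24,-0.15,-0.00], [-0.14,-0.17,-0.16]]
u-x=[[-0.36, 0.25, -0.24], [-0.15, -1.05, -0.08], [-0.37, -0.25, -1.01]]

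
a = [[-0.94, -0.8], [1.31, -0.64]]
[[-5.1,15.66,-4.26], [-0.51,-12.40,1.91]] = a @ [[1.73, -12.09, 2.58], [4.34, -5.37, 2.29]]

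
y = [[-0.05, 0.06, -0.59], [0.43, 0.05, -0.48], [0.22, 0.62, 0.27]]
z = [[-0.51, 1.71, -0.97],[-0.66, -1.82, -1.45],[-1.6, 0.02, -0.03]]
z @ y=[[0.55, -0.55, -0.78], [-1.07, -1.03, 0.87], [0.08, -0.11, 0.93]]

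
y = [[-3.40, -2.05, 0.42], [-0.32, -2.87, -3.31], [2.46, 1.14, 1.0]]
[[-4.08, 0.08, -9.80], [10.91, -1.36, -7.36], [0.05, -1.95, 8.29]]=y @ [[1.54, -1.20, 2.46], [-1.08, 1.75, 0.94], [-2.51, -0.99, 1.17]]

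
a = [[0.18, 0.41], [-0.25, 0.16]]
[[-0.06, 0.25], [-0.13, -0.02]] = a@[[0.34, 0.38],[-0.30, 0.45]]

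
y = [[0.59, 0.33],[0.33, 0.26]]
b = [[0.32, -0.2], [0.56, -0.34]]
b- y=[[-0.27, -0.53], [0.23, -0.60]]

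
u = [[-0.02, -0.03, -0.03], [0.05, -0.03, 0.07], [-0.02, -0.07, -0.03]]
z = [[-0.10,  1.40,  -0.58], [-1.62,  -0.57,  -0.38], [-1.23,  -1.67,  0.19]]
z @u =[[0.08, 0.0, 0.12], [0.01, 0.09, 0.02], [-0.06, 0.07, -0.09]]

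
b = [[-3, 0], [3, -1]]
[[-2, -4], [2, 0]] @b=[[-6, 4], [-6, 0]]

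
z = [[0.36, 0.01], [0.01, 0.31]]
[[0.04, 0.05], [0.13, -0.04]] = z @ [[0.10, 0.14], [0.43, -0.13]]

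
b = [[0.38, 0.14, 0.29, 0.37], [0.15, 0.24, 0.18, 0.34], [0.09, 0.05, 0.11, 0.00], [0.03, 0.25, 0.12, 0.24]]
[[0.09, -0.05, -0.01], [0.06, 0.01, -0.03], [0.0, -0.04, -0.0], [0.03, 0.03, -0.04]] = b @ [[0.27, -0.22, 0.05], [0.10, -0.02, -0.14], [-0.25, -0.19, -0.01], [0.13, 0.25, -0.02]]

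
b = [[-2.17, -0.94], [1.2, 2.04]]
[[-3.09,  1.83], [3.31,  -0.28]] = b @ [[0.97, -1.05],[1.05, 0.48]]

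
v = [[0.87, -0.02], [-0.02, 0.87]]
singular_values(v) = [0.89, 0.85]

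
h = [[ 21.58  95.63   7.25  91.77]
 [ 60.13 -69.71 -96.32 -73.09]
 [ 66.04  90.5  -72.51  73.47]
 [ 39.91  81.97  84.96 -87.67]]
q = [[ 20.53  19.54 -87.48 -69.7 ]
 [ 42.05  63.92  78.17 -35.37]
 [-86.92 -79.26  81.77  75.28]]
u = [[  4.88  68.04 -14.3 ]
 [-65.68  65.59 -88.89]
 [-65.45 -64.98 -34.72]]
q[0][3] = -69.7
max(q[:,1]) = 63.92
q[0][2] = -87.48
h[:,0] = [21.58, 60.13, 66.04, 39.91]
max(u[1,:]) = 65.59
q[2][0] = -86.92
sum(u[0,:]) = 58.620000000000005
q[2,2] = 81.77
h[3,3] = -87.67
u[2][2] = -34.72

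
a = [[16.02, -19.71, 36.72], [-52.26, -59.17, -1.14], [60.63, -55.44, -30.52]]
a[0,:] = [16.02, -19.71, 36.72]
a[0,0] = 16.02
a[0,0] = 16.02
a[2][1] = -55.44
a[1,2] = -1.14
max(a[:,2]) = 36.72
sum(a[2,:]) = -25.329999999999995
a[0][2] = 36.72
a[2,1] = -55.44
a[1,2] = -1.14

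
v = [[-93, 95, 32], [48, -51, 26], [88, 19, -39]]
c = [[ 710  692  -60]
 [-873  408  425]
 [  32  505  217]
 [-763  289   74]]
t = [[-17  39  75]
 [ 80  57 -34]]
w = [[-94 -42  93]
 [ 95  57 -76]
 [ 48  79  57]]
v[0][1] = 95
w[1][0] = 95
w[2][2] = 57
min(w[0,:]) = -94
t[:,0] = [-17, 80]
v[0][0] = -93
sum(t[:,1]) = 96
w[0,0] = -94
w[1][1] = 57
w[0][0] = -94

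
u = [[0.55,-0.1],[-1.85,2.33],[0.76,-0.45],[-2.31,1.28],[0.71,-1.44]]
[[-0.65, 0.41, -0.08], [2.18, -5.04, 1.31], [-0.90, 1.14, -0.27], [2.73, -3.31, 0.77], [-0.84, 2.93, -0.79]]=u @ [[-1.18, 0.42, -0.04],[-0.0, -1.83, 0.53]]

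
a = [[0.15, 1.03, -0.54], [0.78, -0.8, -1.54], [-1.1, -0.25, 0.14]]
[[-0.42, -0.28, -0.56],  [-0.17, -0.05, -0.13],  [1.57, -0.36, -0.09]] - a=[[-0.57,-1.31,-0.02], [-0.95,0.75,1.41], [2.67,-0.11,-0.23]]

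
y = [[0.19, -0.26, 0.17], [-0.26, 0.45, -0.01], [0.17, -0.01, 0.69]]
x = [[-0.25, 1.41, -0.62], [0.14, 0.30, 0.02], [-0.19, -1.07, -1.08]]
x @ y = [[-0.52, 0.71, -0.48], [-0.05, 0.1, 0.03], [0.06, -0.42, -0.77]]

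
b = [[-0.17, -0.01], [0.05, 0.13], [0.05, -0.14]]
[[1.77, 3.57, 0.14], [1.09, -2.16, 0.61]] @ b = [[-0.12, 0.43],[-0.26, -0.38]]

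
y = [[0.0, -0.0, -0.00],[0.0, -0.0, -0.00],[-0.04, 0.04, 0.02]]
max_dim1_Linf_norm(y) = 0.04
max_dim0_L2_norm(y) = 0.04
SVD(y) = [[0.0, 1.0, 0.0], [0.00, 0.0, 1.0], [1.0, 0.0, 0.00]] @ diag([0.06, 0.0, 0.0]) @ [[-0.67,0.67,0.33],[0.00,-0.45,0.89],[-0.75,-0.6,-0.30]]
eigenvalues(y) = [0.02, 0.0, -0.0]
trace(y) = 0.02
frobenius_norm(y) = 0.06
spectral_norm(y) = 0.06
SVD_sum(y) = [[0.0, 0.00, 0.0], [0.00, 0.0, 0.0], [-0.04, 0.04, 0.02]] + [[0.0, -0.0, 0.0], [0.0, 0.00, 0.00], [0.00, 0.00, 0.00]] + [[0.0,  0.0,  0.00], [-0.0,  -0.00,  -0.00], [0.00,  0.0,  0.00]]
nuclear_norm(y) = 0.06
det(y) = 0.00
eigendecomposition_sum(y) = [[0.00,0.0,0.00], [0.0,0.00,0.00], [-0.04,0.04,0.02]] + [[0.00, 0.00, 0.00],  [0.00, 0.00, 0.0],  [0.0, 0.0, 0.00]] + [[-0.0, -0.00, -0.00], [-0.0, -0.0, -0.00], [-0.00, 0.0, -0.0]]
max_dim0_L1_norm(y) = 0.04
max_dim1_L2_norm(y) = 0.06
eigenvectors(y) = [[0.00,0.45,0.00], [0.00,0.00,0.45], [1.00,0.89,-0.89]]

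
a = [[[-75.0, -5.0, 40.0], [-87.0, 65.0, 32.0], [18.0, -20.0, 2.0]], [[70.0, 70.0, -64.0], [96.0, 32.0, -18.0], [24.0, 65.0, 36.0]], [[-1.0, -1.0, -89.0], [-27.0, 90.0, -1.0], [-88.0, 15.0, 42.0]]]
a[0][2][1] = -20.0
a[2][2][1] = 15.0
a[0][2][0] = 18.0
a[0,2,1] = -20.0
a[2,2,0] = -88.0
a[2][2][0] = -88.0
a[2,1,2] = -1.0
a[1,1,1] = 32.0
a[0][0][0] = -75.0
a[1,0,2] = -64.0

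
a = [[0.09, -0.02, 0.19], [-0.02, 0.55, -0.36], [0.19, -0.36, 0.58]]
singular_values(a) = [0.95, 0.27, 0.0]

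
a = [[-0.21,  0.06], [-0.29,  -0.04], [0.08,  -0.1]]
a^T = [[-0.21, -0.29, 0.08],[0.06, -0.04, -0.1]]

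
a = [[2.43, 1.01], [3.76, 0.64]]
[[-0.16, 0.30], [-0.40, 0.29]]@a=[[0.74,0.03], [0.12,-0.22]]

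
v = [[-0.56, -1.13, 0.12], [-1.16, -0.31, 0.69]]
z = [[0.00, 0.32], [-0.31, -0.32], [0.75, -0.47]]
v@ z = [[0.44, 0.13], [0.61, -0.6]]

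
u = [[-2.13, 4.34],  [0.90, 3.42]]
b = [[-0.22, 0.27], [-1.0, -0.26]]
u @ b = [[-3.87, -1.7], [-3.62, -0.65]]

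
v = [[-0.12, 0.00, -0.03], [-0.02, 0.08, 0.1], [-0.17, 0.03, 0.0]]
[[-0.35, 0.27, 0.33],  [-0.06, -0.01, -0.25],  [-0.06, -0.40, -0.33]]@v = [[-0.02,0.03,0.04], [0.05,-0.01,0.00], [0.07,-0.04,-0.04]]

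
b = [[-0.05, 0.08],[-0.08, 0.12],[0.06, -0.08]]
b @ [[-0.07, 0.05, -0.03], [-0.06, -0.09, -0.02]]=[[-0.00, -0.01, -0.00], [-0.0, -0.01, -0.00], [0.00, 0.01, -0.00]]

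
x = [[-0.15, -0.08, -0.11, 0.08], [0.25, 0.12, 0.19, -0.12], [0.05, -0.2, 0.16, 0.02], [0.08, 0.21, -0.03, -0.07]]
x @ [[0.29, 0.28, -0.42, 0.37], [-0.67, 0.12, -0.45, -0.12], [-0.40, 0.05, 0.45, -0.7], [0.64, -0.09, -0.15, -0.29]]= [[0.11, -0.06, 0.04, 0.01],[-0.16, 0.10, -0.06, -0.02],[0.10, -0.0, 0.14, -0.08],[-0.15, 0.05, -0.13, 0.05]]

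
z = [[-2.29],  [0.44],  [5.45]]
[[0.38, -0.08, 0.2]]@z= [[0.18]]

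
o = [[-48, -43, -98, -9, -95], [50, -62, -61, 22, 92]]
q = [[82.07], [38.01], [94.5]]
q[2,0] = 94.5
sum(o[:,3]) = 13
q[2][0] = 94.5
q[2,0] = 94.5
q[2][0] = 94.5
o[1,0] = 50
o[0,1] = -43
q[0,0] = 82.07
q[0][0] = 82.07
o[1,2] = -61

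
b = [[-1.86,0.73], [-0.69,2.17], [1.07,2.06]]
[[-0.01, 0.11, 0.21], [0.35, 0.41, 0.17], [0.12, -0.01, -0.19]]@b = [[0.17,0.66],  [-0.75,1.5],  [-0.42,-0.33]]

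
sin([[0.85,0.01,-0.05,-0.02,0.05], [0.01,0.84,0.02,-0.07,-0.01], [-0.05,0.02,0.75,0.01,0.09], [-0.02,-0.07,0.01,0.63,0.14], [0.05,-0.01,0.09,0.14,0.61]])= [[0.75, 0.01, -0.04, -0.02, 0.04], [0.01, 0.74, 0.01, -0.05, -0.01], [-0.04, 0.01, 0.68, 0.00, 0.07], [-0.02, -0.05, 0.00, 0.58, 0.11], [0.04, -0.01, 0.07, 0.11, 0.56]]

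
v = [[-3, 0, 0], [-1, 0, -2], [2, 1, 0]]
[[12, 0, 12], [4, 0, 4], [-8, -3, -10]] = v @ [[-4, 0, -4], [0, -3, -2], [0, 0, 0]]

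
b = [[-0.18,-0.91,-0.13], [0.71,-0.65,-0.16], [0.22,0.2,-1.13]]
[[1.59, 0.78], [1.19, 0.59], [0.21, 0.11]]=b@[[0.03, 0.02], [-1.68, -0.83], [-0.48, -0.24]]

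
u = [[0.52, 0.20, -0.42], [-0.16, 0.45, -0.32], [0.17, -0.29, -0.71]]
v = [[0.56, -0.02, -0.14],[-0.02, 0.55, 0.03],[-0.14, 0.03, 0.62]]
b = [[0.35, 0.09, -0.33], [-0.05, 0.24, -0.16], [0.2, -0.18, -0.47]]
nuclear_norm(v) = 1.73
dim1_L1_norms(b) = [0.77, 0.45, 0.85]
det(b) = -0.04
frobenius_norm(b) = 0.79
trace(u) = 0.26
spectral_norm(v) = 0.74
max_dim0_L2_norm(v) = 0.64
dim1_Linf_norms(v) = [0.56, 0.55, 0.62]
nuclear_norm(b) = 1.20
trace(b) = 0.12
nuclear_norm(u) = 1.96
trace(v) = 1.73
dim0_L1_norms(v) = [0.72, 0.6, 0.79]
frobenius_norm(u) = 1.20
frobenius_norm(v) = 1.02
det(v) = 0.18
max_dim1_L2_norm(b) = 0.54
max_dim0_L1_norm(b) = 0.96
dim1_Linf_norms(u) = [0.52, 0.45, 0.71]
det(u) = -0.24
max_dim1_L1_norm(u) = 1.17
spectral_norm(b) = 0.70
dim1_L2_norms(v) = [0.58, 0.55, 0.64]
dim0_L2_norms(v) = [0.58, 0.55, 0.64]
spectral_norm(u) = 0.96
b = u @ v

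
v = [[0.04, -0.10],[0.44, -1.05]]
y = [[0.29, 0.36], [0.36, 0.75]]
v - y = [[-0.25, -0.46], [0.08, -1.80]]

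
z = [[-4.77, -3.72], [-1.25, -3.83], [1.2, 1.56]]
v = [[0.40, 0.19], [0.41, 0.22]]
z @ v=[[-3.43,-1.72],[-2.07,-1.08],[1.12,0.57]]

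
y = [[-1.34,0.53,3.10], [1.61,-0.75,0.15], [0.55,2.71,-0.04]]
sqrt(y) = [[0.40,-0.92,1.60], [0.99,0.97,-0.68], [-0.37,1.12,1.14]]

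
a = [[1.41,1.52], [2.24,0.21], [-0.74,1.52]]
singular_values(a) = [2.86, 2.01]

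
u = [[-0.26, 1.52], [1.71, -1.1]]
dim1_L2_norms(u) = [1.54, 2.03]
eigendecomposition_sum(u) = [[0.62, 0.45], [0.51, 0.37]] + [[-0.88, 1.07], [1.2, -1.47]]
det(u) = -2.31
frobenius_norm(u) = 2.55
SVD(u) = [[-0.56, 0.83],[0.83, 0.56]] @ diag([2.355323530549159, 0.9821156074726864]) @ [[0.67, -0.75], [0.75, 0.67]]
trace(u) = -1.36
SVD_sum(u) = [[-0.87, 0.98], [1.30, -1.46]] + [[0.61,  0.54], [0.41,  0.36]]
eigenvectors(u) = [[0.77, -0.59], [0.63, 0.81]]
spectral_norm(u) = 2.36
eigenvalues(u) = [0.99, -2.35]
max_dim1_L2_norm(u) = 2.03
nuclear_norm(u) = 3.34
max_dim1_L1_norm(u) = 2.81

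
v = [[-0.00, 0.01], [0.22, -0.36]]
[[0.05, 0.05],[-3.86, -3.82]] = v @ [[-9.98, -8.80], [4.63, 5.22]]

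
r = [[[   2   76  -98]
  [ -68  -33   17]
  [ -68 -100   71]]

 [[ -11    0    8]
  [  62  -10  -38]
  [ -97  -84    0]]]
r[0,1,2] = 17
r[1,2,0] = -97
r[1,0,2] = 8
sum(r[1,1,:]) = 14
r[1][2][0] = -97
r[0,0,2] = -98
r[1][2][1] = -84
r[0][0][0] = 2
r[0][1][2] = 17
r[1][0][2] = 8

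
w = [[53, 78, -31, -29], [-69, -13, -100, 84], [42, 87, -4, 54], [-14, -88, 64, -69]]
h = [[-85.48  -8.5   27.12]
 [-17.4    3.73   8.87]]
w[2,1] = 87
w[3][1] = -88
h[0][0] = -85.48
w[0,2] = -31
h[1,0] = -17.4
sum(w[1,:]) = -98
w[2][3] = 54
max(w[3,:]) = 64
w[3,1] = -88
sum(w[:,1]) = 64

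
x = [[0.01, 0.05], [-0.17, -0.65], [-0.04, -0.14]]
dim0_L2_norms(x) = [0.17, 0.67]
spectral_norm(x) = 0.69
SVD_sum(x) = [[0.01, 0.05], [-0.17, -0.65], [-0.04, -0.14]] + [[-0.0, 0.0], [0.00, -0.00], [-0.0, 0.0]]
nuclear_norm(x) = 0.69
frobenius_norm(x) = 0.69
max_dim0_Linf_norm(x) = 0.65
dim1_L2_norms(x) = [0.05, 0.67, 0.15]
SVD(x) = [[-0.07, -0.68],[0.97, 0.10],[0.21, -0.72]] @ diag([0.6893334744097467, 0.004400120246906364]) @ [[-0.25, -0.97], [0.97, -0.25]]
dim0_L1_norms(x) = [0.22, 0.84]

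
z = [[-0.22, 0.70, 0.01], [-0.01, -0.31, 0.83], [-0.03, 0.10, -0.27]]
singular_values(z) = [0.99, 0.66, 0.03]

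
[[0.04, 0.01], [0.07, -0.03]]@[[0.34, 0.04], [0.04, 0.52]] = [[0.01, 0.01], [0.02, -0.01]]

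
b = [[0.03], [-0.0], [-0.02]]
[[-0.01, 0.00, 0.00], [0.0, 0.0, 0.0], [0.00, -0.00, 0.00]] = b @ [[-0.22, 0.04, -0.00]]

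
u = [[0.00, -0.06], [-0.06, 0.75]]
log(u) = [[(-5.31+3.12j),  (-0.4+0.25j)], [-0.40+0.25j,  (-0.31+0.02j)]]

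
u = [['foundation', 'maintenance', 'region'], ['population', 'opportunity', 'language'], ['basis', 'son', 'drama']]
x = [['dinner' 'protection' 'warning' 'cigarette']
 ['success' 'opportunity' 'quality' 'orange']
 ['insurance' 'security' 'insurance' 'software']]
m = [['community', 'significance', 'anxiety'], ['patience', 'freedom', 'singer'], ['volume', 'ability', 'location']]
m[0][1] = 'significance'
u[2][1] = 'son'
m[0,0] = 'community'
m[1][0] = 'patience'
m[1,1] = 'freedom'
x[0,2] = 'warning'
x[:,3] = ['cigarette', 'orange', 'software']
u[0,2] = 'region'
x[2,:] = ['insurance', 'security', 'insurance', 'software']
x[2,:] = ['insurance', 'security', 'insurance', 'software']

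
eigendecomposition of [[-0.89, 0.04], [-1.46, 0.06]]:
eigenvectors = [[-0.52, -0.05], [-0.86, -1.00]]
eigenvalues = [-0.82, -0.01]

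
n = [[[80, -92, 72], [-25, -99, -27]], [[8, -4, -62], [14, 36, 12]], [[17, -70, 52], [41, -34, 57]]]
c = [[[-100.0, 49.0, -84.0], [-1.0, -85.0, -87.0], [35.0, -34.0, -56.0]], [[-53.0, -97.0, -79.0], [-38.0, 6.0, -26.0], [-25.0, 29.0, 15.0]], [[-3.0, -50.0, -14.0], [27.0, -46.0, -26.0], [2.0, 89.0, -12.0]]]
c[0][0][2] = -84.0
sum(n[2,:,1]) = -104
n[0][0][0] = 80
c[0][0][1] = 49.0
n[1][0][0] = 8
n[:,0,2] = [72, -62, 52]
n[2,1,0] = 41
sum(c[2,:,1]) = -7.0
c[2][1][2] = -26.0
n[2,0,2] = 52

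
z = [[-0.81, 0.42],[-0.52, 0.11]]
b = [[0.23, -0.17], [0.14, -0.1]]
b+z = [[-0.58, 0.25], [-0.38, 0.01]]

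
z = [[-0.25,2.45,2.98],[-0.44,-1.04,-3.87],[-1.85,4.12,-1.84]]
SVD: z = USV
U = [[0.71,0.05,-0.71], [-0.68,0.31,-0.66], [0.18,0.95,0.25]]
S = [5.45, 5.02, 0.0]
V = [[-0.04,0.59,0.81], [-0.38,0.74,-0.56], [0.92,0.33,-0.19]]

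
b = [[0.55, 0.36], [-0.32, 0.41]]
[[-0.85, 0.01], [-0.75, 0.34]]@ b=[[-0.47, -0.3], [-0.52, -0.13]]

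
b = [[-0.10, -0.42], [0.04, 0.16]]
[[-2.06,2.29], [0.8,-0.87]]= b@ [[5.51, 1.9], [3.6, -5.90]]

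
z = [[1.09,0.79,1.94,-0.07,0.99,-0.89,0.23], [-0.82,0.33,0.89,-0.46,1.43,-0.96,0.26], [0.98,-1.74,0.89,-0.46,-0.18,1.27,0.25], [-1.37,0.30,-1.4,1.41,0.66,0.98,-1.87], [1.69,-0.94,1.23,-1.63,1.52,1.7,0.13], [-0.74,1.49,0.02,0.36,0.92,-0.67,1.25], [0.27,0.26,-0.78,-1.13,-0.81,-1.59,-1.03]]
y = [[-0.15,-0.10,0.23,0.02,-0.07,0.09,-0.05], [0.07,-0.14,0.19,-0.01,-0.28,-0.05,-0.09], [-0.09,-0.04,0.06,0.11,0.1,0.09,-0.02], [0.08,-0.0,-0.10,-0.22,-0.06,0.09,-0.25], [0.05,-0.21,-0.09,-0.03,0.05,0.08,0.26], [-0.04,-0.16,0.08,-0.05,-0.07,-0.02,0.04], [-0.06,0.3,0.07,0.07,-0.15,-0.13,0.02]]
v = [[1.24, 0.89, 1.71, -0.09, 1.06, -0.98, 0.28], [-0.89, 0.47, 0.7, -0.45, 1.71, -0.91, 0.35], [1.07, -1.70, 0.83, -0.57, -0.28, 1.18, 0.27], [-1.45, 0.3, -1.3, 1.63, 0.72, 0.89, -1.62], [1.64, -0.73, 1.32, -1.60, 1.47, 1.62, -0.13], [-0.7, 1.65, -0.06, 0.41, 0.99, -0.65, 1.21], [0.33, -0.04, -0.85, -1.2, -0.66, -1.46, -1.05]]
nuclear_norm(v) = 16.57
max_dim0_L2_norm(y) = 0.44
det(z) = 18.01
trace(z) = 3.54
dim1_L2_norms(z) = [2.72, 2.2, 2.59, 3.29, 3.62, 2.4, 2.5]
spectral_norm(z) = 4.81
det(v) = 43.17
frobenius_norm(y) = 0.87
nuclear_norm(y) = 1.92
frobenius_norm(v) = 7.39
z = y + v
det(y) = -0.00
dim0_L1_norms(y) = [0.54, 0.95, 0.82, 0.51, 0.78, 0.55, 0.73]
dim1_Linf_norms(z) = [1.94, 1.43, 1.74, 1.87, 1.7, 1.49, 1.59]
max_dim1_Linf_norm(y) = 0.3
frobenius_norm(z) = 7.41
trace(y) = -0.40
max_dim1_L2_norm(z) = 3.62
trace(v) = 3.94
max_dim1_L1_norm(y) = 0.83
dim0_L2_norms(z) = [2.86, 2.65, 3.07, 2.55, 2.7, 3.19, 2.51]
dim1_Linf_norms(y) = [0.23, 0.28, 0.11, 0.25, 0.26, 0.16, 0.3]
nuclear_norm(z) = 16.50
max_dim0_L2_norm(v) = 3.03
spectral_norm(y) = 0.49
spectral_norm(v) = 4.72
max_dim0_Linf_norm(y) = 0.3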